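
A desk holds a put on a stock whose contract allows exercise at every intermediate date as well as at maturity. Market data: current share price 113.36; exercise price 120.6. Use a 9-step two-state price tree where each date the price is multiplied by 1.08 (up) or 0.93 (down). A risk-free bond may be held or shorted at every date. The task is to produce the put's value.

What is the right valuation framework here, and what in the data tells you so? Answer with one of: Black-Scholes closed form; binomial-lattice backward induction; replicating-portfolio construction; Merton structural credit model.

Key observation: the exercise right at every one of the 9 steps is what matters: each node needs max(120.6 − S, continuation), which only the stepwise tree valuation starting from spot 113.36 delivers.

framework: binomial-lattice backward induction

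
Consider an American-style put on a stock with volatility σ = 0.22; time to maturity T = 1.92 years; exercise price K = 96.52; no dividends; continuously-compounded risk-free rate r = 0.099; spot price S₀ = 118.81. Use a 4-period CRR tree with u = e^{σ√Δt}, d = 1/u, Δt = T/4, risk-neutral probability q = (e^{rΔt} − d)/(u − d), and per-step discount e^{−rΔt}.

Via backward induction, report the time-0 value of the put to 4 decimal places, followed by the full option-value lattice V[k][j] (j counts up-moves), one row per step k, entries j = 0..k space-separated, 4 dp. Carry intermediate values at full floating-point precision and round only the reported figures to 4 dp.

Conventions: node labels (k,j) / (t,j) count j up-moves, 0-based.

price = 1.7548
tree:
1.7548
4.1649 0.4215
9.6131 1.1662 0.0000
21.3115 3.2268 0.0000 0.0000
31.9439 8.9284 0.0000 0.0000 0.0000

Δt=0.48000, u=1.16465, d=0.85863, q=0.62100, disc=e^(-rΔt)=0.95359
k=4 terminal: V=max(K-S,0) → 31.9439 8.9284 0.0000 0.0000 0.0000
k=3: j=0 S=75.2085 intr=21.3115 cont=16.8321 V=21.3115[EX]; j=1 S=102.0135 intr=0.0000 cont=3.2268 V=3.2268[hold]; j=2 S=138.3720 intr=0.0000 cont=0.0000 V=0.0000[hold]; j=3 S=187.6891 intr=0.0000 cont=0.0000 V=0.0000[hold]
k=2: j=0 S=87.5916 intr=8.9284 cont=9.6131 V=9.6131[hold]; j=1 S=118.8100 intr=0.0000 cont=1.1662 V=1.1662[hold]; j=2 S=161.1550 intr=0.0000 cont=0.0000 V=0.0000[hold]
k=1: j=0 S=102.0135 intr=0.0000 cont=4.1649 V=4.1649[hold]; j=1 S=138.3720 intr=0.0000 cont=0.4215 V=0.4215[hold]
k=0: j=0 S=118.8100 intr=0.0000 cont=1.7548 V=1.7548[hold]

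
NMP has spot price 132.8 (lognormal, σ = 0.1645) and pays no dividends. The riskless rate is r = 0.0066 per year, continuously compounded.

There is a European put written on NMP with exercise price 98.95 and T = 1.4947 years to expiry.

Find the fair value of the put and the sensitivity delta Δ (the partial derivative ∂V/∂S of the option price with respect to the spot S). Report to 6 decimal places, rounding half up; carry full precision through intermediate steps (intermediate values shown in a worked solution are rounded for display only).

price = 0.651676
Δ = -0.053415

σ√T = 0.1645·√1.4947 = 0.201114
d₁ = (ln(S/K) + (r+σ²/2)T) / (σ√T) = (ln(132.8/98.95) + (0.0066+0.1645²/2)·1.4947) / 0.201114 = (0.294230 + 0.030088) / 0.201114 = 1.612606
d₂ = d₁ − σ√T = 1.612606 − 0.201114 = 1.411492
e^{−rT} = 0.990183
N(−d₁) = 0.053415,  N(−d₂) = 0.079050
Put price V = K·e^{−rT}·N(−d₂) − S·N(−d₁) = 7.745200 − 7.093524 = 0.651676
Δ = −N(−d₁) = -0.053415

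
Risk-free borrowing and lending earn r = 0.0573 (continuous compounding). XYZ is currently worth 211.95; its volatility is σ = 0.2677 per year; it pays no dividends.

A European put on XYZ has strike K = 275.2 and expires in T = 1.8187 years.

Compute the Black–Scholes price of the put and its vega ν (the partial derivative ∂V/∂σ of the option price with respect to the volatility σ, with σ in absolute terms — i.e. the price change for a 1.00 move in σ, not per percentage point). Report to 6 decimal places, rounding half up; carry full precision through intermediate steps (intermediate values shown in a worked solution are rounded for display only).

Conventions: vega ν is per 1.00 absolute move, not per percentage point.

σ√T = 0.2677·√1.8187 = 0.361018
d₁ = (ln(S/K) + (r+σ²/2)T) / (σ√T) = (ln(211.95/275.2) + (0.0573+0.2677²/2)·1.8187) / 0.361018 = (-0.261148 + 0.169379) / 0.361018 = -0.254196
d₂ = d₁ − σ√T = -0.254196 − 0.361018 = -0.615214
e^{−rT} = 0.901035
N(−d₁) = 0.600328,  N(−d₂) = 0.730793
Put price V = K·e^{−rT}·N(−d₂) − S·N(−d₁) = 181.210945 − 127.239469 = 53.971476
φ(d₁) = (1/√(2π))·e^{−d₁²/2} = 0.386259
ν = S·φ(d₁)·√T = 110.406074

price = 53.971476
ν = 110.406074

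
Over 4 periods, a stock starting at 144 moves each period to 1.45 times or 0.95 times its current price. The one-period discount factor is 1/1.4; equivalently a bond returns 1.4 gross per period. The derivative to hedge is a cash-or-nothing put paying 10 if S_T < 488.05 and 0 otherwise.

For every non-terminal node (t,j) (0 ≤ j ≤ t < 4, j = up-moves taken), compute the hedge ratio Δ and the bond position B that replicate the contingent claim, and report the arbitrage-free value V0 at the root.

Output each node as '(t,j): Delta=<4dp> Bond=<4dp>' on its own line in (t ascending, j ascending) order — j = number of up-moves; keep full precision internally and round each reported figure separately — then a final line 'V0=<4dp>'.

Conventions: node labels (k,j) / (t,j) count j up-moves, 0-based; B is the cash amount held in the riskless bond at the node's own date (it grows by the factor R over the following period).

Since d<R<u, set p* = (R−d)/(u−d) = 0.9000; price each node as the discounted p*-expectation of its children.
Payoffs at expiry: V(4,0)=10.0000, V(4,1)=10.0000, V(4,2)=10.0000, V(4,3)=10.0000, V(4,4)=0.0000
(3,0): S=123.4620. Δ = (V_up−V_dn)/(S_up−S_dn) = (10.0000−10.0000)/(179.0199−117.2889) = 0.0000. V = [p*·10.0000 + (1−p*)·10.0000]/1.4 = 7.1429. B = V − Δ·S = 7.1429.
(3,1): S=188.4420. Δ = (V_up−V_dn)/(S_up−S_dn) = (10.0000−10.0000)/(273.2409−179.0199) = 0.0000. V = [p*·10.0000 + (1−p*)·10.0000]/1.4 = 7.1429. B = V − Δ·S = 7.1429.
(3,2): S=287.6220. Δ = (V_up−V_dn)/(S_up−S_dn) = (10.0000−10.0000)/(417.0519−273.2409) = 0.0000. V = [p*·10.0000 + (1−p*)·10.0000]/1.4 = 7.1429. B = V − Δ·S = 7.1429.
(3,3): S=439.0020. Δ = (V_up−V_dn)/(S_up−S_dn) = (0.0000−10.0000)/(636.5529−417.0519) = -0.0456. V = [p*·0.0000 + (1−p*)·10.0000]/1.4 = 0.7143. B = V − Δ·S = 20.7143.
(2,0): S=129.9600. Δ = (V_up−V_dn)/(S_up−S_dn) = (7.1429−7.1429)/(188.4420−123.4620) = 0.0000. V = [p*·7.1429 + (1−p*)·7.1429]/1.4 = 5.1020. B = V − Δ·S = 5.1020.
(2,1): S=198.3600. Δ = (V_up−V_dn)/(S_up−S_dn) = (7.1429−7.1429)/(287.6220−188.4420) = 0.0000. V = [p*·7.1429 + (1−p*)·7.1429]/1.4 = 5.1020. B = V − Δ·S = 5.1020.
(2,2): S=302.7600. Δ = (V_up−V_dn)/(S_up−S_dn) = (0.7143−7.1429)/(439.0020−287.6220) = -0.0425. V = [p*·0.7143 + (1−p*)·7.1429]/1.4 = 0.9694. B = V − Δ·S = 13.8265.
(1,0): S=136.8000. Δ = (V_up−V_dn)/(S_up−S_dn) = (5.1020−5.1020)/(198.3600−129.9600) = 0.0000. V = [p*·5.1020 + (1−p*)·5.1020]/1.4 = 3.6443. B = V − Δ·S = 3.6443.
(1,1): S=208.8000. Δ = (V_up−V_dn)/(S_up−S_dn) = (0.9694−5.1020)/(302.7600−198.3600) = -0.0396. V = [p*·0.9694 + (1−p*)·5.1020]/1.4 = 0.9876. B = V − Δ·S = 9.2529.
(0,0): S=144.0000. Δ = (V_up−V_dn)/(S_up−S_dn) = (0.9876−3.6443)/(208.8000−136.8000) = -0.0369. V = [p*·0.9876 + (1−p*)·3.6443]/1.4 = 0.8952. B = V − Δ·S = 6.2086.
Sanity check at the root: Δ(0,0)·S0 + B(0,0) reproduces V0 = 0.8952.

(0,0): Delta=-0.0369 Bond=6.2086
(1,0): Delta=0.0000 Bond=3.6443
(1,1): Delta=-0.0396 Bond=9.2529
(2,0): Delta=0.0000 Bond=5.1020
(2,1): Delta=0.0000 Bond=5.1020
(2,2): Delta=-0.0425 Bond=13.8265
(3,0): Delta=0.0000 Bond=7.1429
(3,1): Delta=0.0000 Bond=7.1429
(3,2): Delta=0.0000 Bond=7.1429
(3,3): Delta=-0.0456 Bond=20.7143
V0=0.8952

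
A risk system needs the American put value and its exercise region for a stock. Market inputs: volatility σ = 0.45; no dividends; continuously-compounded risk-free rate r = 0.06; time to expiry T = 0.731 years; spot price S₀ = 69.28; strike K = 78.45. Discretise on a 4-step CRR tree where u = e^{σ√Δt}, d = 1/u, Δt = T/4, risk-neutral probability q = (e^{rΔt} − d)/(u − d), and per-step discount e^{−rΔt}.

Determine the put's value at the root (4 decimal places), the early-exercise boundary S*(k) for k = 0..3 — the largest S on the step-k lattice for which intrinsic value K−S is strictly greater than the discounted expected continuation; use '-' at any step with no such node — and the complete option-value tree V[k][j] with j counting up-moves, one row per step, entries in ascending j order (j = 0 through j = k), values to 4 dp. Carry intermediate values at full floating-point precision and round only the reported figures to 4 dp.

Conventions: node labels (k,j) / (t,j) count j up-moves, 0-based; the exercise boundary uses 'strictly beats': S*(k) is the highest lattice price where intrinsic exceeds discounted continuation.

params: Δt=0.18275 u=1.21212 d=0.82500 q=0.48054 e^(-rΔt)=0.98909
t_4 payoffs: 46.3560 31.2963 9.1700 0.0000 0.0000
t_3: node(3,0) S=38.9018 payoff=39.5482 vs cont=38.6927 → 39.5482 [stop]  node(3,1) S=57.1560 payoff=21.2940 vs cont=20.4385 → 21.2940 [stop]  node(3,2) S=83.9757 payoff=0.0000 vs cont=4.7115 → 4.7115 [wait]  node(3,3) S=123.3803 payoff=0.0000 vs cont=0.0000 → 0.0000 [wait]  ⇒ S*(3)=57.1560
t_2: node(2,0) S=47.1537 payoff=31.2963 vs cont=30.4408 → 31.2963 [stop]  node(2,1) S=69.2800 payoff=9.1700 vs cont=13.1802 → 13.1802 [wait]  node(2,2) S=101.7888 payoff=0.0000 vs cont=2.4208 → 2.4208 [wait]  ⇒ S*(2)=47.1537
t_1: node(1,0) S=57.1560 payoff=21.2940 vs cont=22.3445 → 22.3445 [wait]  node(1,1) S=83.9757 payoff=0.0000 vs cont=7.9226 → 7.9226 [wait]  ⇒ S*(1)=-
t_0: node(0,0) S=69.2800 payoff=9.1700 vs cont=15.2462 → 15.2462 [wait]  ⇒ S*(0)=-

price = 15.2462
boundary = - - 47.1537 57.1560
tree:
15.2462
22.3445 7.9226
31.2963 13.1802 2.4208
39.5482 21.2940 4.7115 0.0000
46.3560 31.2963 9.1700 0.0000 0.0000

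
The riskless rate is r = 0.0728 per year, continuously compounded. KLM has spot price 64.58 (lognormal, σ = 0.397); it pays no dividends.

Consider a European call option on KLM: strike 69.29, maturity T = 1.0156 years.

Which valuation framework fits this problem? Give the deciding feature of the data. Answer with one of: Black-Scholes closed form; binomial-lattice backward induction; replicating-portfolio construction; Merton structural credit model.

framework: Black-Scholes closed form

Key observation: the instrument is a plain European call (strike 69.29) on a lognormal asset; the exact continuous-time formula applies directly.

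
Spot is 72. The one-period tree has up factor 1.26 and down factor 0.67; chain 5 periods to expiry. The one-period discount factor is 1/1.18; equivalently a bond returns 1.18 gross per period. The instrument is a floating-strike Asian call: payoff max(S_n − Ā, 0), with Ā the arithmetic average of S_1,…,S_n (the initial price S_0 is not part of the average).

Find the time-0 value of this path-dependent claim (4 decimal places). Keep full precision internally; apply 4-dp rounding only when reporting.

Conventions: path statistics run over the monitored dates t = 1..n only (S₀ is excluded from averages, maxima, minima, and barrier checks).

price = 19.8024

Risk-neutral up-probability p* = (R−d)/(u−d) = (1.18−0.67)/(1.26−0.67) = 0.8644; the claim prices as the p*-weighted sum of path payoffs discounted by R^5.
Enumerate all 2^5 = 32 price paths (U = up ×1.26, D = down ×0.67); each path with k up-moves has probability p*^k·(1−p*)^(5−k).
DDDDD: Ā=25.2891, payoff=0.0000, prob=0.000046
UDDDD: Ā=47.5586, payoff=0.0000, prob=0.000292
DUDDD: Ā=39.0626, payoff=0.0000, prob=0.000292
UUDDD: Ā=73.4610, payoff=0.0000, prob=0.001863
DDUDD: Ā=33.3703, payoff=0.0000, prob=0.000292
UDUDD: Ā=62.7560, payoff=0.0000, prob=0.001863
DUUDD: Ā=54.2600, payoff=0.0000, prob=0.001863
UUUDD: Ā=102.0412, payoff=0.0000, prob=0.011875
DDDUD: Ā=29.5564, payoff=0.0000, prob=0.000292
UDDUD: Ā=55.5837, payoff=0.0000, prob=0.001863
DUDUD: Ā=47.0877, payoff=0.0000, prob=0.001863
UUDUD: Ā=88.5530, payoff=0.0000, prob=0.011875
DDUUD: Ā=41.3954, payoff=0.0000, prob=0.001863
UDUUD: Ā=77.8480, payoff=0.0000, prob=0.011875
DUUUD: Ā=69.3520, payoff=0.0000, prob=0.011875
UUUUD: Ā=130.4232, payoff=0.0000, prob=0.075703
DDDDU: Ā=27.0011, payoff=0.0000, prob=0.000292
UDDDU: Ā=50.7782, payoff=0.0000, prob=0.001863
DUDDU: Ā=42.2822, payoff=0.0000, prob=0.001863
UUDDU: Ā=79.5159, payoff=0.0000, prob=0.011875
DDUDU: Ā=36.5899, payoff=0.0000, prob=0.001863
UDUDU: Ā=68.8109, payoff=0.0000, prob=0.011875
DUUDU: Ā=60.3149, payoff=4.3389, prob=0.011875
UUUDU: Ā=113.4280, payoff=8.1596, prob=0.075703
DDDUU: Ā=32.7761, payoff=1.6033, prob=0.001863
UDDUU: Ā=61.6386, payoff=3.0152, prob=0.011875
DUDUU: Ā=53.1426, payoff=11.5112, prob=0.011875
UUDUU: Ā=99.9398, payoff=21.6479, prob=0.075703
DDUUU: Ā=47.4503, payoff=17.2035, prob=0.011875
UDUUU: Ā=89.2348, payoff=32.3529, prob=0.075703
DUUUU: Ā=80.7388, payoff=40.8489, prob=0.075703
UUUUU: Ā=151.8372, payoff=76.8202, prob=0.482604
Price = Σ prob·payoff / R^5 = 45.303104 / 2.287758 = 19.8024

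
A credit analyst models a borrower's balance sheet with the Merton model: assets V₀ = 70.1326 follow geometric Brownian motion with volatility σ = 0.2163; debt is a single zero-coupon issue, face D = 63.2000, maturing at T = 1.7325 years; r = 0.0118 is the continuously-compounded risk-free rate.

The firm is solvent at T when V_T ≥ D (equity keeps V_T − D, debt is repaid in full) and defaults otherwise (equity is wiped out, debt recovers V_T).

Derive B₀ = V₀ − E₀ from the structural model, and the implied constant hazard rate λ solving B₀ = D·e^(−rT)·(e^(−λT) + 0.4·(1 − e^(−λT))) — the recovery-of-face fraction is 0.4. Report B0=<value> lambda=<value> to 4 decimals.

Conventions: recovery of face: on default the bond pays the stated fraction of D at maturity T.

B0=57.8549 lambda=0.0669

With assets at 70.1326 and a single debt payment of 63.2000 at 1.7325 years:
d₁ = [ln(V₀/D) + (r + σ²/2)T] / (σ√T)
   = [ln(70.1326/63.2000) + (0.0118 + 0.5·0.2163²)·1.7325] / (0.2163·√1.7325)
   = [0.104083 + 0.060972] / 0.284704 = 0.579743
d₂ = d₁ − σ√T = 0.579743 − 0.284704 = 0.295039
N(d₁) = 0.718956,  N(d₂) = 0.616018,  e^(−rT) = 0.979764
E₀ = V₀·N(d₁) − D·e^(−rT)·N(d₂)
   = 70.1326·0.718956 − 63.2000·0.979764·0.616018 = 12.277747
B₀ = V₀ − E₀ = 70.1326 − 12.277747 = 57.854853
e^(−λT) = (B₀·e^(rT)/D − 0.4)/(1 − 0.4) = (57.8549·1.020654/63.2000 − 0.4)/0.6 = 0.89055457
λ = −ln(0.89055457)/1.7325 = 0.066904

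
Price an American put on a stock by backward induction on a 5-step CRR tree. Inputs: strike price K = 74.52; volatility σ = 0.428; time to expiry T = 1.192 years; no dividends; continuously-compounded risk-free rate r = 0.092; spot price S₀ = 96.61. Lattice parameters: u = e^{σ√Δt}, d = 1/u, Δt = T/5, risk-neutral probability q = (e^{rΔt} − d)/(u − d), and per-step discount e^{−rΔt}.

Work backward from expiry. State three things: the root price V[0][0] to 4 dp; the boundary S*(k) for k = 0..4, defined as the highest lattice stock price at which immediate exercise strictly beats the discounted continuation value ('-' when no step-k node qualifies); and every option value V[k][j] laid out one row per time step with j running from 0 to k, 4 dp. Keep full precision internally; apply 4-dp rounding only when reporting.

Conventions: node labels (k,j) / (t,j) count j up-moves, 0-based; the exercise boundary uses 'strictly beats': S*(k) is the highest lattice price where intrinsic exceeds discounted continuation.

price = 4.5887
boundary = - - - 51.6120 41.8787
tree:
4.5887
8.0842 1.3050
13.8695 2.6712 0.0000
22.9080 5.4677 0.0000 0.0000
32.6413 11.1917 0.0000 0.0000 0.0000
40.5390 22.9080 0.0000 0.0000 0.0000 0.0000

Δt=0.23840  u=1.23242  d=0.81141  q=0.50062  discount=0.97831
step 5 (expiry): payoffs max(K−S,0) = 40.5390 22.9080 0.0000 0.0000 0.0000 0.0000
step 4: (k=4,j=0): S=41.8787, K−S=32.6413, hold=31.0247 ⇒ V=32.6413 exercise | (k=4,j=1): S=63.6074, K−S=10.9126, hold=11.1917 ⇒ V=11.1917 continue | (k=4,j=2): S=96.6100, K−S=0.0000, hold=0.0000 ⇒ V=0.0000 continue | (k=4,j=3): S=146.7360, K−S=0.0000, hold=0.0000 ⇒ V=0.0000 continue | (k=4,j=4): S=222.8697, K−S=0.0000, hold=0.0000 ⇒ V=0.0000 continue  boundary S*=41.8787
step 3: (k=3,j=0): S=51.6120, K−S=22.9080, hold=21.4281 ⇒ V=22.9080 exercise | (k=3,j=1): S=78.3908, K−S=0.0000, hold=5.4677 ⇒ V=5.4677 continue | (k=3,j=2): S=119.0637, K−S=0.0000, hold=0.0000 ⇒ V=0.0000 continue | (k=3,j=3): S=180.8397, K−S=0.0000, hold=0.0000 ⇒ V=0.0000 continue  boundary S*=51.6120
step 2: (k=2,j=0): S=63.6074, K−S=10.9126, hold=13.8695 ⇒ V=13.8695 continue | (k=2,j=1): S=96.6100, K−S=0.0000, hold=2.6712 ⇒ V=2.6712 continue | (k=2,j=2): S=146.7360, K−S=0.0000, hold=0.0000 ⇒ V=0.0000 continue  boundary S*=-
step 1: (k=1,j=0): S=78.3908, K−S=0.0000, hold=8.0842 ⇒ V=8.0842 continue | (k=1,j=1): S=119.0637, K−S=0.0000, hold=1.3050 ⇒ V=1.3050 continue  boundary S*=-
step 0: (k=0,j=0): S=96.6100, K−S=0.0000, hold=4.5887 ⇒ V=4.5887 continue  boundary S*=-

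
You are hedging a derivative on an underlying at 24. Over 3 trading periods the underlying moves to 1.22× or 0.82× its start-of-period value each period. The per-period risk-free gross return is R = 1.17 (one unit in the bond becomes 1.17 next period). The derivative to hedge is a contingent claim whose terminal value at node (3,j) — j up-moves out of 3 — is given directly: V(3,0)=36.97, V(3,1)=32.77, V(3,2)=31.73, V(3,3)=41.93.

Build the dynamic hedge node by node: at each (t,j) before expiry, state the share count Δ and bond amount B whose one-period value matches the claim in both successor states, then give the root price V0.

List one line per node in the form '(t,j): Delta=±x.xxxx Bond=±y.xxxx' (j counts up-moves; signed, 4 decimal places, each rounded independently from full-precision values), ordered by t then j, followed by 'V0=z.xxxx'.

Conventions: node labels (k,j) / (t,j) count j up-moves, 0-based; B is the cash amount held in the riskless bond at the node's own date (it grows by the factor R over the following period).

(0,0): Delta=0.5720 Bond=10.3839
(1,0): Delta=-0.1558 Bond=26.4714
(1,1): Delta=0.6418 Bond=10.1032
(2,0): Delta=-0.6507 Bond=38.9573
(2,1): Delta=-0.1083 Bond=29.8308
(2,2): Delta=0.7139 Bond=9.2479
V0=24.1108

Since d<R<u, set p* = (R−d)/(u−d) = 0.8750; price each node as the discounted p*-expectation of its children.
Terminal payoffs: V(3,0)=36.9700, V(3,1)=32.7700, V(3,2)=31.7300, V(3,3)=41.9300
(2,0): S=16.1376. Δ = (V_up−V_dn)/(S_up−S_dn) = (32.7700−36.9700)/(19.6879−13.2328) = -0.6507. V = [p*·32.7700 + (1−p*)·36.9700]/1.17 = 28.4573. B = V − Δ·S = 38.9573.
(2,1): S=24.0096. Δ = (V_up−V_dn)/(S_up−S_dn) = (31.7300−32.7700)/(29.2917−19.6879) = -0.1083. V = [p*·31.7300 + (1−p*)·32.7700]/1.17 = 27.2308. B = V − Δ·S = 29.8308.
(2,2): S=35.7216. Δ = (V_up−V_dn)/(S_up−S_dn) = (41.9300−31.7300)/(43.5804−29.2917) = 0.7139. V = [p*·41.9300 + (1−p*)·31.7300]/1.17 = 34.7479. B = V − Δ·S = 9.2479.
(1,0): S=19.6800. Δ = (V_up−V_dn)/(S_up−S_dn) = (27.2308−28.4573)/(24.0096−16.1376) = -0.1558. V = [p*·27.2308 + (1−p*)·28.4573]/1.17 = 23.4052. B = V − Δ·S = 26.4714.
(1,1): S=29.2800. Δ = (V_up−V_dn)/(S_up−S_dn) = (34.7479−27.2308)/(35.7216−24.0096) = 0.6418. V = [p*·34.7479 + (1−p*)·27.2308]/1.17 = 28.8959. B = V − Δ·S = 10.1032.
(0,0): S=24.0000. Δ = (V_up−V_dn)/(S_up−S_dn) = (28.8959−23.4052)/(29.2800−19.6800) = 0.5720. V = [p*·28.8959 + (1−p*)·23.4052]/1.17 = 24.1108. B = V − Δ·S = 10.3839.
Verification: the root portfolio costs Δ(0,0)·S0 + B(0,0) = 24.1108, matching V0.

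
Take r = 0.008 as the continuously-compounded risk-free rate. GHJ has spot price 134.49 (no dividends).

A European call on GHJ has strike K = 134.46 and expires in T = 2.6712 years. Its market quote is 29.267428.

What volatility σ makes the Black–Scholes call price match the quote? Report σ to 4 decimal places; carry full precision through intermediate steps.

sigma = 0.3243

At σ = 0.3243 the Black–Scholes value reproduces the quote:
σ√T = 0.3243·√2.6712 = 0.530030
d₁ = (ln(S/K) + (r+σ²/2)T) / (σ√T) = (ln(134.49/134.46) + (0.008+0.3243²/2)·2.6712) / 0.530030 = (0.000223 + 0.161835) / 0.530030 = 0.305753
d₂ = d₁ − σ√T = 0.305753 − 0.530030 = -0.224276
e^{−rT} = 0.978857
N(d₁) = 0.620104,  N(d₂) = 0.411271
V = S·N(d₁) − K·e^{−rT}·N(d₂) = 83.397763 − 54.130335 = 29.267428 (matching the quote); vega is positive throughout, so no other σ reproduces this price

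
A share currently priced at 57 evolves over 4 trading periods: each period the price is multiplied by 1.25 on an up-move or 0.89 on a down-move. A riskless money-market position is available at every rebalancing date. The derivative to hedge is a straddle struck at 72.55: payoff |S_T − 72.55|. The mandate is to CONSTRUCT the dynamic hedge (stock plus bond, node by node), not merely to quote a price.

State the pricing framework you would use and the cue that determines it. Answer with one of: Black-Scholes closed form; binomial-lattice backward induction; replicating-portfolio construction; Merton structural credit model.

Key observation: the task asks for the hedge itself — share and bond holdings at every node of the 4-period tree on spot 57 with factors 1.25/0.89 — which is exactly what the replicating-portfolio construction produces.

framework: replicating-portfolio construction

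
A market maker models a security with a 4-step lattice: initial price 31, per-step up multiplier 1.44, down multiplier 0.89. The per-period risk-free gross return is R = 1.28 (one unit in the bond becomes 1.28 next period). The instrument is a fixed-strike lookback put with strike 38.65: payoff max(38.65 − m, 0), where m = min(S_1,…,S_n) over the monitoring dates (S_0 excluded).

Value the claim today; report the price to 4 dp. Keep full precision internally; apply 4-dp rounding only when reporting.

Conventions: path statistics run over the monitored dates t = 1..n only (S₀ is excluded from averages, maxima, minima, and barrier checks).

No-arbitrage gives p* = (R−d)/(u−d) = 0.7091: enumerate every path, weight its payoff by its p*-probability, and discount by R^4.
Enumerate all 2^4 = 16 price paths (U = up ×1.44, D = down ×0.89); each path with k up-moves has probability p*^k·(1−p*)^(4−k).
DDDD: m=19.4501, payoff=19.1999, prob=0.007162
UDDD: m=31.4698, payoff=7.1802, prob=0.017457
DUDD: m=27.5900, payoff=11.0600, prob=0.017457
UUDD: m=44.6400, payoff=0.0000, prob=0.042552
DDUD: m=24.5551, payoff=14.0949, prob=0.017457
UDUD: m=39.7296, payoff=0.0000, prob=0.042552
DUUD: m=27.5900, payoff=11.0600, prob=0.042552
UUUD: m=44.6400, payoff=0.0000, prob=0.103720
DDDU: m=21.8540, payoff=16.7960, prob=0.017457
UDDU: m=35.3593, payoff=3.2907, prob=0.042552
DUDU: m=27.5900, payoff=11.0600, prob=0.042552
UUDU: m=44.6400, payoff=0.0000, prob=0.103720
DDUU: m=24.5551, payoff=14.0949, prob=0.042552
UDUU: m=39.7296, payoff=0.0000, prob=0.103720
DUUU: m=27.5900, payoff=11.0600, prob=0.103720
UUUU: m=44.6400, payoff=0.0000, prob=0.252818
Price = Σ prob·payoff / R^4 = 3.823376 / 2.684355 = 1.4243

price = 1.4243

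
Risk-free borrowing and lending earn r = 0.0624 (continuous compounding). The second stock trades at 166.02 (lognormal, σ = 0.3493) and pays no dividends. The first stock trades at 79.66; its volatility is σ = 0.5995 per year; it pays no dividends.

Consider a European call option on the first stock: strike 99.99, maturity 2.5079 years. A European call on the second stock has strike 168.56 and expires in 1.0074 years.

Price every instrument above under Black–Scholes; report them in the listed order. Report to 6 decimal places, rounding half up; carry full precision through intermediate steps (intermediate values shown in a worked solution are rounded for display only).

[the first stock call K=99.99]
σ√T = 0.5995·√2.5079 = 0.949389
d₁ = (ln(S/K) + (r+σ²/2)T) / (σ√T) = (ln(79.66/99.99) + (0.0624+0.5995²/2)·2.5079) / 0.949389 = (-0.227303 + 0.607163) / 0.949389 = 0.400110
d₂ = d₁ − σ√T = 0.400110 − 0.949389 = -0.549279
e^{−rT} = 0.855138
N(d₁) = 0.655462,  N(d₂) = 0.291407
price = S·N(d₁) − K·e^{−rT}·N(d₂) = 52.214128 − 24.916814 = 27.297315
[the second stock call K=168.56]
σ√T = 0.3493·√1.0074 = 0.350590
d₁ = (ln(S/K) + (r+σ²/2)T) / (σ√T) = (ln(166.02/168.56) + (0.0624+0.3493²/2)·1.0074) / 0.350590 = (-0.015184 + 0.124318) / 0.350590 = 0.311289
d₂ = d₁ − σ√T = 0.311289 − 0.350590 = -0.039301
e^{−rT} = 0.939073
N(d₁) = 0.622210,  N(d₂) = 0.484325
price = S·N(d₁) − K·e^{−rT}·N(d₂) = 103.299248 − 76.663949 = 26.635299

price(the first stock call K=99.99) = 27.297315
price(the second stock call K=168.56) = 26.635299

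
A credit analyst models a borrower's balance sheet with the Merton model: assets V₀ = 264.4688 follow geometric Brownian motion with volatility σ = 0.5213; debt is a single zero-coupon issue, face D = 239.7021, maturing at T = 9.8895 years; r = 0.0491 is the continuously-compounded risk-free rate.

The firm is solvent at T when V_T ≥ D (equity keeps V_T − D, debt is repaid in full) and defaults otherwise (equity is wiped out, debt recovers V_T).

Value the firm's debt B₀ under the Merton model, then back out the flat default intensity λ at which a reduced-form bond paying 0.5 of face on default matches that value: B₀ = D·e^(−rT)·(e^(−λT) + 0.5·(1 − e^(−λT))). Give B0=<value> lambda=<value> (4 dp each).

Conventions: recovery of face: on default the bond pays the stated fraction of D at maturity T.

B0=79.1114 lambda=0.2651

Equity is a call on the firm's assets struck at D = 239.7021:
d₁ = [ln(V₀/D) + (r + σ²/2)T] / (σ√T)
   = [ln(264.4688/239.7021) + (0.0491 + 0.5·0.5213²)·9.8895] / (0.5213·√9.8895)
   = [0.098326 + 1.829329] / 1.639362 = 1.175857
d₂ = d₁ − σ√T = 1.175857 − 1.639362 = -0.463505
N(d₁) = 0.880174,  N(d₂) = 0.321501,  e^(−rT) = 0.615344
E₀ = V₀·N(d₁) − D·e^(−rT)·N(d₂)
   = 264.4688·0.880174 − 239.7021·0.615344·0.321501 = 185.357406
B₀ = V₀ − E₀ = 264.4688 − 185.357406 = 79.111394
e^(−λT) = (B₀·e^(rT)/D − 0.5)/(1 − 0.5) = (79.1114·1.625108/239.7021 − 0.5)/0.5 = 0.07270309
λ = −ln(0.07270309)/9.8895 = 0.265066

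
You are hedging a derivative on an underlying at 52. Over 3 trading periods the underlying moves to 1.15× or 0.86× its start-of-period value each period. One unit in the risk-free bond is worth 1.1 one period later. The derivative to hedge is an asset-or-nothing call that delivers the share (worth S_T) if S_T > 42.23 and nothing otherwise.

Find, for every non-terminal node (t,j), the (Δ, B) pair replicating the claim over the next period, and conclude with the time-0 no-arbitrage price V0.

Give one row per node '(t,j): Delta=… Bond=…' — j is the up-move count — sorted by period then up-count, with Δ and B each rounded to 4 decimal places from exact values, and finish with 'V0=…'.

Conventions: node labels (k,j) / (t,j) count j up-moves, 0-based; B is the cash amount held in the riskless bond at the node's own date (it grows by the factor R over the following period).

(0,0): Delta=1.0539 Bond=-2.9293
(1,0): Delta=1.3997 Bond=-18.6890
(1,1): Delta=1.0000 Bond=0.0000
(2,0): Delta=3.9655 Bond=-119.2356
(2,1): Delta=1.0000 Bond=0.0000
(2,2): Delta=1.0000 Bond=0.0000
V0=51.8726

No-arbitrage ⇒ martingale measure with p* = (R−d)/(u−d) = 0.8276.
Payoffs at expiry: V(3,0)=0.0000, V(3,1)=44.2281, V(3,2)=59.1422, V(3,3)=79.0855
Node (2,0) S=38.4592: V=(p*·44.2281+(1−p*)·0.0000)/1.1=33.2750; Δ=(44.2281−0.0000)/(44.2281−33.0749)=3.9655; B=V−Δ·S=-119.2356
Node (2,1) S=51.4280: V=(p*·59.1422+(1−p*)·44.2281)/1.1=51.4280; Δ=(59.1422−44.2281)/(59.1422−44.2281)=1.0000; B=V−Δ·S=0.0000
Node (2,2) S=68.7700: V=(p*·79.0855+(1−p*)·59.1422)/1.1=68.7700; Δ=(79.0855−59.1422)/(79.0855−59.1422)=1.0000; B=V−Δ·S=0.0000
Node (1,0) S=44.7200: V=(p*·51.4280+(1−p*)·33.2750)/1.1=43.9074; Δ=(51.4280−33.2750)/(51.4280−38.4592)=1.3997; B=V−Δ·S=-18.6890
Node (1,1) S=59.8000: V=(p*·68.7700+(1−p*)·51.4280)/1.1=59.8000; Δ=(68.7700−51.4280)/(68.7700−51.4280)=1.0000; B=V−Δ·S=0.0000
Node (0,0) S=52.0000: V=(p*·59.8000+(1−p*)·43.9074)/1.1=51.8726; Δ=(59.8000−43.9074)/(59.8000−44.7200)=1.0539; B=V−Δ·S=-2.9293
Verification: the root portfolio costs Δ(0,0)·S0 + B(0,0) = 51.8726, matching V0.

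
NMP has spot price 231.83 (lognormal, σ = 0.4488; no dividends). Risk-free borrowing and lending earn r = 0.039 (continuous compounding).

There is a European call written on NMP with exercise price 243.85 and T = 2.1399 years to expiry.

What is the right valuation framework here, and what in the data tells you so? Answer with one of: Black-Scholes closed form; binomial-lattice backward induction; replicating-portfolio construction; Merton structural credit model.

framework: Black-Scholes closed form

Key observation: everything needed for the exact continuous-time valuation of the European call on NMP (strike 243.85) is given, and no feature rules the closed form out.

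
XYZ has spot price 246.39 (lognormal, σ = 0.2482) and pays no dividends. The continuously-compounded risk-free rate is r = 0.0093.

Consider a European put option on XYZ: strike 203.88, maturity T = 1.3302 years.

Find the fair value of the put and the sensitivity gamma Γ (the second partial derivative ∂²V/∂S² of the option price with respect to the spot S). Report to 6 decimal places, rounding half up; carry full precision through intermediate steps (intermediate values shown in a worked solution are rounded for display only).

price = 8.984480
Γ = 0.003948

σ√T = 0.2482·√1.3302 = 0.286260
d₁ = (ln(S/K) + (r+σ²/2)T) / (σ√T) = (ln(246.39/203.88) + (0.0093+0.2482²/2)·1.3302) / 0.286260 = (0.189384 + 0.053343) / 0.286260 = 0.847927
d₂ = d₁ − σ√T = 0.847927 − 0.286260 = 0.561667
e^{−rT} = 0.987705
N(−d₁) = 0.198239,  N(−d₂) = 0.287172
Put price V = K·e^{−rT}·N(−d₂) − S·N(−d₁) = 57.828692 − 48.844212 = 8.984480
φ(d₁) = (1/√(2π))·e^{−d₁²/2} = 0.278475
Γ = φ(d₁) / (S·σ·√T) = 0.003948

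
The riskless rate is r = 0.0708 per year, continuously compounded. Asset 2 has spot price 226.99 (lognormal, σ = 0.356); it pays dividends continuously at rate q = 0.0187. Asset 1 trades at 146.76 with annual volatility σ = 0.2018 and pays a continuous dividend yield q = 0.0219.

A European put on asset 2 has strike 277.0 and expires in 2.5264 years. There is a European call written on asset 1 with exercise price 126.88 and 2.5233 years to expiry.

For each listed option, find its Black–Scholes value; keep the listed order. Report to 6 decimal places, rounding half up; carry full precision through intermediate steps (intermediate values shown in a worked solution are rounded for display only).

price(asset 2 put K=277.0) = 57.818993
price(asset 1 call K=126.88) = 37.079088

[asset 2 put K=277.0]
σ√T = 0.356·√2.5264 = 0.565850
d₁ = (ln(S/K) + (r−q+σ²/2)T) / (σ√T) = (ln(226.99/277.0) + (0.0708−0.0187+0.356²/2)·2.5264) / 0.565850 = (-0.199112 + 0.291718) / 0.565850 = 0.163660
d₂ = d₁ − σ√T = 0.163660 − 0.565850 = -0.402190
e^{−rT} = 0.836215
e^{−qT} = 0.953855
N(−d₁) = 0.435000,  N(−d₂) = 0.656228
price = K·e^{−rT}·N(−d₂) − S·e^{−qT}·N(−d₁) = 152.003142 − 94.184148 = 57.818993
[asset 1 call K=126.88]
σ√T = 0.2018·√2.5233 = 0.320557
d₁ = (ln(S/K) + (r−q+σ²/2)T) / (σ√T) = (ln(146.76/126.88) + (0.0708−0.0219+0.2018²/2)·2.5233) / 0.320557 = (0.145557 + 0.174768) / 0.320557 = 0.999275
d₂ = d₁ − σ√T = 0.999275 − 0.320557 = 0.678717
e^{−rT} = 0.836399
e^{−qT} = 0.946239
N(d₁) = 0.841169,  N(d₂) = 0.751341
price = S·e^{−qT}·N(d₁) − K·e^{−rT}·N(d₂) = 116.813167 − 79.734079 = 37.079088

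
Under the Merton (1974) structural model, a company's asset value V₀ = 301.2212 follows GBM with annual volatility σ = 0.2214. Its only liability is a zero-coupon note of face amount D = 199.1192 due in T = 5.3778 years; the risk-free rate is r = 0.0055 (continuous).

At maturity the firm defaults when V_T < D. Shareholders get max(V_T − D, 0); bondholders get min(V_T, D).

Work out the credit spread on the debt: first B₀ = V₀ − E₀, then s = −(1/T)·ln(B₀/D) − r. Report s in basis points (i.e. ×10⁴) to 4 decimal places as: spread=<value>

Work the structural quantities from V₀ = 301.2212 against face 199.1192:
d₁ = [ln(V₀/D) + (r + σ²/2)T] / (σ√T)
   = [ln(301.2212/199.1192) + (0.0055 + 0.5·0.2214²)·5.3778] / (0.2214·√5.3778)
   = [0.413941 + 0.161382] / 0.513428 = 1.120552
d₂ = d₁ − σ√T = 1.120552 − 0.513428 = 0.607124
N(d₁) = 0.868761,  N(d₂) = 0.728116,  e^(−rT) = 0.970855
E₀ = V₀·N(d₁) − D·e^(−rT)·N(d₂)
   = 301.2212·0.868761 − 199.1192·0.970855·0.728116 = 120.932815
B₀ = V₀ − E₀ = 301.2212 − 120.932815 = 180.288385
spread = −(1/T)·ln(B₀/D) − r = −(1/5.3778)·ln(180.288385/199.1192) − 0.0055 = 0.01297334
in basis points: 0.01297334 × 10⁴ = 129.7334 bp

spread=129.7334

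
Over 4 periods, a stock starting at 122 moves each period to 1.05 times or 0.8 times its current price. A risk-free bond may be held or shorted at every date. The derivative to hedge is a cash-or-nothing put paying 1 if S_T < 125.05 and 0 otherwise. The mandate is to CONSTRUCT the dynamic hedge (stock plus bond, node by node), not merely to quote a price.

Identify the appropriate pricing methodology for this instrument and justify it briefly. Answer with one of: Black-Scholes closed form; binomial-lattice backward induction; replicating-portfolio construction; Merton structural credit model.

framework: replicating-portfolio construction

Key observation: since the answer must list Δ and B at each node of the 1.05/0.8 lattice on 122, the replicating-portfolio method — solving the two-state system at every node — is the one that applies.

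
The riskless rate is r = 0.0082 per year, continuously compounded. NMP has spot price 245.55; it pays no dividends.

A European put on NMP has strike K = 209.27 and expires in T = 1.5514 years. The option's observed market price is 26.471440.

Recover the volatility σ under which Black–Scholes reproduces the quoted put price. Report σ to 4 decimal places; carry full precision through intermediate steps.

sigma = 0.3890

At σ = 0.3890 the Black–Scholes value reproduces the quote:
σ√T = 0.389·√1.5514 = 0.484520
d₁ = (ln(S/K) + (r+σ²/2)T) / (σ√T) = (ln(245.55/209.27) + (0.0082+0.389²/2)·1.5514) / 0.484520 = (0.159875 + 0.130101) / 0.484520 = 0.598482
d₂ = d₁ − σ√T = 0.598482 − 0.484520 = 0.113963
e^{−rT} = 0.987359
N(−d₁) = 0.274759,  N(−d₂) = 0.454634
V = K·e^{−rT}·N(−d₂) − S·N(−d₁) = 93.938535 − 67.467095 = 26.471440 (equal to the quote); since ∂V/∂σ > 0 for all σ, the implied volatility is unique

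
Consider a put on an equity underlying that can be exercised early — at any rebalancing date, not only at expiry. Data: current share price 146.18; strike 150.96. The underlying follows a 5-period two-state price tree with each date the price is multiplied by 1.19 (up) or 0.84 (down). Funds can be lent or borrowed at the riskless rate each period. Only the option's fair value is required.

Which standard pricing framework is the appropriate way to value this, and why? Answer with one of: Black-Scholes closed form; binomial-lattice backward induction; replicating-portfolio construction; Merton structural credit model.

Key observation: with exercise allowed before expiry on a discrete up/down model (5 steps from spot 146.18), the strike-150.96 put's value must be rolled back through the tree testing early exercise at each node.

framework: binomial-lattice backward induction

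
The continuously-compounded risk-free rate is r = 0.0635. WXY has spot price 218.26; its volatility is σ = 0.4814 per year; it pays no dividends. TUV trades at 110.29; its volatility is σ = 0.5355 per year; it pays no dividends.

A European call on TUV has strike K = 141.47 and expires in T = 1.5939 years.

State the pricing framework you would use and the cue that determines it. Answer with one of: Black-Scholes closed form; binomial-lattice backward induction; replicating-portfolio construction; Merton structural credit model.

framework: Black-Scholes closed form

Key observation: a European-exercise option on TUV struck at 141.47 — a GBM underlying with constant parameters — admits an analytic price: the data contain no early exercise, no discrete tree, no debt structure.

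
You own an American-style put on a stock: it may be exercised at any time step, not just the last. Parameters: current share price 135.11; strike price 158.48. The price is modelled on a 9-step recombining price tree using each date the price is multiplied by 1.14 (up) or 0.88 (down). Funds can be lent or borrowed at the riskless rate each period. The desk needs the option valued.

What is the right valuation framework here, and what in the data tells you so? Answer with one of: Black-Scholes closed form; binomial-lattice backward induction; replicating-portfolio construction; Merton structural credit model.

framework: binomial-lattice backward induction

Key observation: the exercise right at every one of the 9 steps is what matters: each node needs max(158.48 − S, continuation), which only the stepwise tree valuation starting from spot 135.11 delivers.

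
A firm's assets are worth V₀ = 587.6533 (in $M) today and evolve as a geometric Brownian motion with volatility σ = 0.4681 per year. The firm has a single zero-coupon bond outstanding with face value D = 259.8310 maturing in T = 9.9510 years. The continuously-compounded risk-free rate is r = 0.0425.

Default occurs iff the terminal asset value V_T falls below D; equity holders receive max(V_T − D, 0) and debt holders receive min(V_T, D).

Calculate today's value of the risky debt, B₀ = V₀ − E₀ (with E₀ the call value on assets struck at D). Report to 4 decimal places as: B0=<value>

B0=125.6464

Equity is a call on the firm's assets struck at D = 259.8310:
d₁ = [ln(V₀/D) + (r + σ²/2)T] / (σ√T)
   = [ln(587.6533/259.8310) + (0.0425 + 0.5·0.4681²)·9.9510] / (0.4681·√9.9510)
   = [0.816106 + 1.513137] / 1.476631 = 1.577403
d₂ = d₁ − σ√T = 1.577403 − 1.476631 = 0.100772
N(d₁) = 0.942649,  N(d₂) = 0.540134,  e^(−rT) = 0.655133
E₀ = V₀·N(d₁) − D·e^(−rT)·N(d₂)
   = 587.6533·0.942649 − 259.8310·0.655133·0.540134 = 462.006861
B₀ = V₀ − E₀ = 587.6533 − 462.006861 = 125.646439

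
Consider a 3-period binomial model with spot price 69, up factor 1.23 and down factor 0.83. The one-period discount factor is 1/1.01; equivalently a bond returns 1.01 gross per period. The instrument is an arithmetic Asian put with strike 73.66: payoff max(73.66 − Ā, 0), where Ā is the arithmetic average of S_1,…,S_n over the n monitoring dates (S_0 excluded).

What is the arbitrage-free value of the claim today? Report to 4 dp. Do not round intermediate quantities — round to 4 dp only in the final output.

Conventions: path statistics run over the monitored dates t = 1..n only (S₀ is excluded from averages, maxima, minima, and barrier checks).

price = 8.7598

No-arbitrage gives p* = (R−d)/(u−d) = 0.4500: enumerate every path, weight its payoff by its p*-probability, and discount by R^3.
Enumerate all 2^3 = 8 price paths (U = up ×1.23, D = down ×0.83); each path with k up-moves has probability p*^k·(1−p*)^(3−k).
DDD: Ā=48.0858, payoff=25.5742, prob=0.166375
UDD: Ā=71.2597, payoff=2.4003, prob=0.136125
DUD: Ā=62.0597, payoff=11.6003, prob=0.136125
UUD: Ā=91.9680, payoff=0.0000, prob=0.111375
DDU: Ā=54.4237, payoff=19.2363, prob=0.136125
UDU: Ā=80.6520, payoff=0.0000, prob=0.111375
DUU: Ā=71.4520, payoff=2.2080, prob=0.111375
UUU: Ā=105.8866, payoff=0.0000, prob=0.091125
Price = Σ prob·payoff / R^3 = 9.025208 / 1.030301 = 8.7598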